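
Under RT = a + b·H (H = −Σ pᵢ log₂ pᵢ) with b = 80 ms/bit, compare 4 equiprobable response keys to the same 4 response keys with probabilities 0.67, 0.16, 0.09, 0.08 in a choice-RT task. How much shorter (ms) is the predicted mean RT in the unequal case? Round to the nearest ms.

47 ms

Equiprobable entropy H₀ = log₂ 4 = 2.0000 bits.
Skewed entropy H = −Σ pᵢ log₂ pᵢ = 1.4143 bits.
ΔRT = b·(H₀ − H) = 80 × 0.5857 = 46.86 ms.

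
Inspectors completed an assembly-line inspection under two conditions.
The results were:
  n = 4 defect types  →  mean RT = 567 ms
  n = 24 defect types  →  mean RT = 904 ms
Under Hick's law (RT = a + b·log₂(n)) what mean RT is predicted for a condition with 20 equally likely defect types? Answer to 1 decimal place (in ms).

869.7 ms

RT is linear in log₂ n, so two points fix the line:
  b = (904 − 567) / (log₂ 24 − log₂ 4) = 337 / (4.5850 − 2) = 130.369 ms/bit
  a = 567 − 130.369 × 2 = 306.261 ms
Then RT(20) = 306.261 + 130.369 × log₂ 20 = 306.261 + 130.369 × 4.3219 ≈ 869.708 ms.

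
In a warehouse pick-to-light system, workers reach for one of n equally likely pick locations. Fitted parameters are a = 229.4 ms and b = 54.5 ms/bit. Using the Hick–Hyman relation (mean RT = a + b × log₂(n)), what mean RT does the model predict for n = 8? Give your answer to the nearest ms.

log₂(8) = 3 bits, so RT = 229.4 + 54.5 × 3 ≈ 392.900 ms.

393 ms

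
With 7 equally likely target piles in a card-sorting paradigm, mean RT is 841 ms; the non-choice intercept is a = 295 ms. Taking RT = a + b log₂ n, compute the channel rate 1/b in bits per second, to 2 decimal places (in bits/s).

Choice component = 841 − 295 = 546 ms over log₂(7) = 2.8074 bits.
b = 546 / 2.8074 = 194.489 ms/bit, so 1/b = 5.142 bits/s.

5.14 bits/s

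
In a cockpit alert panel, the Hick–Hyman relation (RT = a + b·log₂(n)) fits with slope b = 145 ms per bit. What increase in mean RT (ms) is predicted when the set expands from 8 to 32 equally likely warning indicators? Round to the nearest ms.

290 ms

ΔRT = (a + b log₂ n₂) − (a + b log₂ n₁) = b·(log₂ n₂ − log₂ n₁).
log₂(32) − log₂(8) = log₂(32/8) = log₂(4) = 2.
ΔRT = 145 × 2.0000 = 290.000 ms.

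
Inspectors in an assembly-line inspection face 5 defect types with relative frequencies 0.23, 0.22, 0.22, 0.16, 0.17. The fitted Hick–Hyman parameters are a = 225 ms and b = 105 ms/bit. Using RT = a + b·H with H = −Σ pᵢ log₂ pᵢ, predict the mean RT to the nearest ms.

Entropy contributions −pᵢ log₂ pᵢ: 0.4877, 0.4806, 0.4806, 0.4230, 0.4346; sum H = 2.3064 bits.
RT = a + bH = 225 + 105·2.3064 = 467.17 ms.

467 ms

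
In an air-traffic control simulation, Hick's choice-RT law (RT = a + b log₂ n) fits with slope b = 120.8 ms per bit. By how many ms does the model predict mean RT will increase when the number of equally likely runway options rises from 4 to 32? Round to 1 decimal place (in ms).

Only the slope matters, since a is common to both: ΔRT = b·log₂(n₂/n₁).
log₂(32) − log₂(4) = log₂(32/4) = log₂(8) = 3.
ΔRT = 120.8 × 3.0000 = 362.400 ms.

362.4 ms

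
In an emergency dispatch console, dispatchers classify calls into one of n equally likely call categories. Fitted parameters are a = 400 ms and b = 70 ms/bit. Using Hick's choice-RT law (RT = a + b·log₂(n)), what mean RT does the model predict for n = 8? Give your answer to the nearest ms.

log₂(8) = 3 bits, so RT = 400 + 70 × 3 ≈ 610.000 ms.

610 ms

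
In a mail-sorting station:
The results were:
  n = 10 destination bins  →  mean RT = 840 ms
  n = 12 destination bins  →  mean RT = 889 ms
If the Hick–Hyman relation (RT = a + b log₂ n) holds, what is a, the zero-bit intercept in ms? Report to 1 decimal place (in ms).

b = (RT₂ − RT₁)/(log₂ n₂ − log₂ n₁) = (889 − 840)/(3.5850 − 3.3219) = 186.287 ms/bit.
Intercept: a = 840 − 186.287·log₂(10) = 221.167 ms.

221.2 ms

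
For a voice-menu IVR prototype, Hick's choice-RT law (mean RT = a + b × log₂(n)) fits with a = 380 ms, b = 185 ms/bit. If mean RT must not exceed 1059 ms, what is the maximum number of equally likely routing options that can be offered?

12

185·log₂ n ≤ 1059 − 380 = 679, giving log₂ n ≤ 3.6703 and n ≤ 12.731. The largest whole number is 12.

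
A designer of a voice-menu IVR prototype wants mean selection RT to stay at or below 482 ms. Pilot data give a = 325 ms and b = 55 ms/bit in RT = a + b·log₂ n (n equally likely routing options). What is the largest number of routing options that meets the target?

7

Information budget: (482 − 325)/55 = 2.8545 bits, so n ≤ 2^2.8545 = 7.233 → at most 7.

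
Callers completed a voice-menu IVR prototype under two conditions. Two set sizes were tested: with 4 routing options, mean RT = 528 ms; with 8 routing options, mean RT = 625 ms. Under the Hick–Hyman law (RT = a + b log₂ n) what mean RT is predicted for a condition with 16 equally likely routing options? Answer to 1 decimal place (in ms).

722.0 ms

RT is linear in log₂ n, so two points fix the line:
  b = (625 − 528) / (log₂ 8 − log₂ 4) = 97 / (3 − 2) = 97.000 ms/bit
  a = 528 − 97.000 × 2 = 334.000 ms
Then RT(16) = 334.000 + 97.000 × log₂ 16 = 334.000 + 97.000 × 4 ≈ 722.000 ms.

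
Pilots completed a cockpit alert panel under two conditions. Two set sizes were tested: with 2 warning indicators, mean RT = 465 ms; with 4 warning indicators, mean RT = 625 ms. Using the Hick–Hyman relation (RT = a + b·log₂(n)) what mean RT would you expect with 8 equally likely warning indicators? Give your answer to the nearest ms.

With log₂ n on the abscissa the relation is linear; from the two conditions:
  b = (625 − 465) / (log₂ 4 − log₂ 2) = 160 / (2 − 1) = 160 ms/bit
  a = 465 − 160 × 1 = 305 ms
Then RT(8) = 305 + 160 × log₂ 8 = 305 + 160 × 3 ≈ 785.000 ms.

785 ms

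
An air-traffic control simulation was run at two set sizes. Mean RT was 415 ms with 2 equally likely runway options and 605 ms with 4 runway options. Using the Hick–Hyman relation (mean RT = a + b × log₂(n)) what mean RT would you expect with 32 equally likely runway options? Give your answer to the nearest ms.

1175 ms

RT is linear in log₂ n, so two points fix the line:
  b = (605 − 415) / (log₂ 4 − log₂ 2) = 190 / (2 − 1) = 190 ms/bit
  a = 415 − 190 × 1 = 225 ms
Then RT(32) = 225 + 190 × log₂ 32 = 225 + 190 × 5 ≈ 1175.000 ms.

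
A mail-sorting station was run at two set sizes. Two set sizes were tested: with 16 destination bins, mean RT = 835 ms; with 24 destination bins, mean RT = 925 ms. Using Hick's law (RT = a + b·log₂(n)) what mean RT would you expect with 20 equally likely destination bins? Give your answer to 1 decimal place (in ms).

884.5 ms

Solve the two-equation system in a and b:
  b = (925 − 835) / (log₂ 24 − log₂ 16) = 90 / (4.5850 − 4) = 153.856 ms/bit
  a = 835 − 153.856 × 4 = 219.576 ms
Then RT(20) = 219.576 + 153.856 × log₂ 20 = 219.576 + 153.856 × 4.3219 ≈ 884.531 ms.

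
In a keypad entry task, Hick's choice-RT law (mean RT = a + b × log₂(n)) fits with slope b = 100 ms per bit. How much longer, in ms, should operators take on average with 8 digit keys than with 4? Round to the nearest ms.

Only the slope matters, since a is common to both: ΔRT = b·log₂(n₂/n₁).
log₂(8) − log₂(4) = log₂(8/4) = log₂(2) = 1.
ΔRT = 100 × 1.0000 = 100.000 ms.

100 ms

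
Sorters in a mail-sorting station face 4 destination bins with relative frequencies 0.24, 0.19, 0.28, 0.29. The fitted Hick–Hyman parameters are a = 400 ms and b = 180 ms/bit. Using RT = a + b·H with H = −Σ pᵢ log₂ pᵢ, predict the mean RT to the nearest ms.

757 ms

Entropy contributions −pᵢ log₂ pᵢ: 0.4941, 0.4552, 0.5142, 0.5179; sum H = 1.9815 bits.
RT = a + bH = 400 + 180·1.9815 = 756.67 ms.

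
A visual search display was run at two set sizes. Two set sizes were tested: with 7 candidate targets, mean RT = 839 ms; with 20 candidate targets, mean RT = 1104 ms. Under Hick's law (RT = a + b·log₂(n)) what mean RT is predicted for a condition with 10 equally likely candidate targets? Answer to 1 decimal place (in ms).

929.0 ms

With log₂ n on the abscissa the relation is linear; from the two conditions:
  b = (1104 − 839) / (log₂ 20 − log₂ 7) = 265 / (4.3219 − 2.8074) = 174.967 ms/bit
  a = 839 − 174.967 × 2.8074 = 347.806 ms
Then RT(10) = 347.806 + 174.967 × log₂ 10 = 347.806 + 174.967 × 3.3219 ≈ 929.033 ms.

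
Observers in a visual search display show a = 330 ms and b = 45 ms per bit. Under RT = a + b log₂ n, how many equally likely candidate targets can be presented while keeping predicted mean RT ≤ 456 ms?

6

45·log₂ n ≤ 456 − 330 = 126, giving log₂ n ≤ 2.8000 and n ≤ 6.964. The largest whole number is 6.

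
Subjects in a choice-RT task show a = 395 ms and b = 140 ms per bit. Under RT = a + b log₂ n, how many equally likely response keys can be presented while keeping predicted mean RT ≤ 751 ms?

140·log₂ n ≤ 751 − 395 = 356, giving log₂ n ≤ 2.5429 and n ≤ 5.827. The largest whole number is 5.

5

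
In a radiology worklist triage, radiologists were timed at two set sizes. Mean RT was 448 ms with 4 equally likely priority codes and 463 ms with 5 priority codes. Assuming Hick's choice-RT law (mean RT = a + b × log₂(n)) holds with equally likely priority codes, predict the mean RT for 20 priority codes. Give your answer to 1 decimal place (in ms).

556.2 ms

RT is linear in log₂ n, so two points fix the line:
  b = (463 − 448) / (log₂ 5 − log₂ 4) = 15 / (2.3219 − 2) = 46.594 ms/bit
  a = 448 − 46.594 × 2 = 354.811 ms
Then RT(20) = 354.811 + 46.594 × log₂ 20 = 354.811 + 46.594 × 4.3219 ≈ 556.189 ms.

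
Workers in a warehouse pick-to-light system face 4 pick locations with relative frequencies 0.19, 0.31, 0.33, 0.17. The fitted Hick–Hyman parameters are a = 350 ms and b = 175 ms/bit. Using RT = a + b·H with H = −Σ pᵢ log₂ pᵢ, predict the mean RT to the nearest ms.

690 ms

Entropy contributions −pᵢ log₂ pᵢ: 0.4552, 0.5238, 0.5278, 0.4346; sum H = 1.9414 bits.
RT = a + bH = 350 + 175·1.9414 = 689.75 ms.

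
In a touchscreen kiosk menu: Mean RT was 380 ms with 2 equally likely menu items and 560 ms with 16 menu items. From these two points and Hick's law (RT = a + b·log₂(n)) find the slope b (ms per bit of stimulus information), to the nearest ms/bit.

60 ms/bit

The slope on a log₂ axis is (560 − 380) / (4 − 1) = 60 ms/bit.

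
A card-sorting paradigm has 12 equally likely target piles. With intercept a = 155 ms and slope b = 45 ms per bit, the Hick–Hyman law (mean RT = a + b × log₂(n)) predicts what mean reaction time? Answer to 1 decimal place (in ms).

log₂(12) = 3.5850 bits, so RT = 155 + 45 × 3.5850 ≈ 316.323 ms.

316.3 ms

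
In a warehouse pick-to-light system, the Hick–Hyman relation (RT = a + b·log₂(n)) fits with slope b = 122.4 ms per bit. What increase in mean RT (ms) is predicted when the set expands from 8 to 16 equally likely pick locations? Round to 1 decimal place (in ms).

122.4 ms

Only the slope matters, since a is common to both: ΔRT = b·log₂(n₂/n₁).
log₂(16) − log₂(8) = log₂(16/8) = log₂(2) = 1.
ΔRT = 122.4 × 1.0000 = 122.400 ms.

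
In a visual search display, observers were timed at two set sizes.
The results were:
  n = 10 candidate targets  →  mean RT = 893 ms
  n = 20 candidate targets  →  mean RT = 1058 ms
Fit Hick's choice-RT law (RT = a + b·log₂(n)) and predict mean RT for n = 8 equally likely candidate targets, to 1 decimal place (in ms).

Solve the two-equation system in a and b:
  b = (1058 − 893) / (log₂ 20 − log₂ 10) = 165 / (4.3219 − 3.3219) = 165.000 ms/bit
  a = 893 − 165.000 × 3.3219 = 344.882 ms
Then RT(8) = 344.882 + 165.000 × log₂ 8 = 344.882 + 165.000 × 3 ≈ 839.882 ms.

839.9 ms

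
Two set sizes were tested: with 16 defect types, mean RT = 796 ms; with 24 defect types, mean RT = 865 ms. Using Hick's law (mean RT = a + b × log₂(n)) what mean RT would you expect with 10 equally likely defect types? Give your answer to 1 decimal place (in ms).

Solve the two-equation system in a and b:
  b = (865 − 796) / (log₂ 24 − log₂ 16) = 69 / (4.5850 − 4) = 117.956 ms/bit
  a = 796 − 117.956 × 4 = 324.175 ms
Then RT(10) = 324.175 + 117.956 × log₂ 10 = 324.175 + 117.956 × 3.3219 ≈ 716.017 ms.

716.0 ms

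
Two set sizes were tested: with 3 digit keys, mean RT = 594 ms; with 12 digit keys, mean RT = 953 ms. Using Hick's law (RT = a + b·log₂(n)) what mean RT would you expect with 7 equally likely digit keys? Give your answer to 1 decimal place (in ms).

813.4 ms

With log₂ n on the abscissa the relation is linear; from the two conditions:
  b = (953 − 594) / (log₂ 12 − log₂ 3) = 359 / (3.5850 − 1.5850) = 179.500 ms/bit
  a = 594 − 179.500 × 1.5850 = 309.499 ms
Then RT(7) = 309.499 + 179.500 × log₂ 7 = 309.499 + 179.500 × 2.8074 ≈ 813.419 ms.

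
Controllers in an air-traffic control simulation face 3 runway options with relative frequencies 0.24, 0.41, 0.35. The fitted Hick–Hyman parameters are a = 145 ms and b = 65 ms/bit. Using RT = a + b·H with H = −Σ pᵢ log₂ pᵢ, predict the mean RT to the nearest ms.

Entropy contributions −pᵢ log₂ pᵢ: 0.4941, 0.5274, 0.5301; sum H = 1.5516 bits.
RT = a + bH = 145 + 65·1.5516 = 245.86 ms.

246 ms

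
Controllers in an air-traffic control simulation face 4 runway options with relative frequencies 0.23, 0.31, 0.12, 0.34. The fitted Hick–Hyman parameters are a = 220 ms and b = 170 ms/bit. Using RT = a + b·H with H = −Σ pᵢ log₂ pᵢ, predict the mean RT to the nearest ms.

Entropy contributions −pᵢ log₂ pᵢ: 0.4877, 0.5238, 0.3671, 0.5292; sum H = 1.9077 bits.
RT = a + bH = 220 + 170·1.9077 = 544.31 ms.

544 ms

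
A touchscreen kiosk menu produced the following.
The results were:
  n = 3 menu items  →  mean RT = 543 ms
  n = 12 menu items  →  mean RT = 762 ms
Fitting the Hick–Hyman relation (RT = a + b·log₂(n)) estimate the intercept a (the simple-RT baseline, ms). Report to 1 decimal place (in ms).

369.4 ms

b = (RT₂ − RT₁)/(log₂ n₂ − log₂ n₁) = (762 − 543)/(3.5850 − 1.5850) = 109.500 ms/bit.
a = RT₁ − b·log₂ n₁ = 543 − 109.500 × 1.5850 = 369.447 ms.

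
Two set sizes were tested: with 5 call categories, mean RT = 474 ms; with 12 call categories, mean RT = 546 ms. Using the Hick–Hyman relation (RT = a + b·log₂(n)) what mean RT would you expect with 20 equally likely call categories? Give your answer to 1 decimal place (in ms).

Fit slope and intercept:
  b = (546 − 474) / (log₂ 12 − log₂ 5) = 72 / (3.5850 − 2.3219) = 57.006 ms/bit
  a = 474 − 57.006 × 2.3219 = 341.637 ms
Then RT(20) = 341.637 + 57.006 × log₂ 20 = 341.637 + 57.006 × 4.3219 ≈ 588.011 ms.

588.0 ms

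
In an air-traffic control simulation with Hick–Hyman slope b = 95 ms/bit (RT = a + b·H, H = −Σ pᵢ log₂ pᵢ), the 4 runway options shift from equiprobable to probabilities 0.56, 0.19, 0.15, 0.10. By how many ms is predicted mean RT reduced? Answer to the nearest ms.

32 ms

The RT saving is b·ΔH. Equiprobable H₀ = log₂(4) = 2.0000 bits; with the given probabilities H = 1.6664 bits.
b·(H₀ − H) = 95 × (2.0000 − 1.6664) = 31.69 ms.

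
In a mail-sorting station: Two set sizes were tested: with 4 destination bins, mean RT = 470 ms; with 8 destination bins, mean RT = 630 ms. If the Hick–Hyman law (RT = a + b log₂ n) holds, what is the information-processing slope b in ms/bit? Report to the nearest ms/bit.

b = (RT₂ − RT₁)/(log₂ n₂ − log₂ n₁) = (630 − 470)/(3 − 2) = 160 ms/bit.

160 ms/bit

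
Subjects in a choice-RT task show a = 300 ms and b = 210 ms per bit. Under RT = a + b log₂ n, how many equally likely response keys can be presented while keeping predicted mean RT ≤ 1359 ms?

32

210·log₂ n ≤ 1359 − 300 = 1059, giving log₂ n ≤ 5.0429 and n ≤ 32.965. The largest whole number is 32.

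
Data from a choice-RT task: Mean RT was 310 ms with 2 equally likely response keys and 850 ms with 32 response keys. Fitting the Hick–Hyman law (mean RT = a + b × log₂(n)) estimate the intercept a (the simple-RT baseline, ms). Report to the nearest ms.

175 ms

b = (RT₂ − RT₁)/(log₂ n₂ − log₂ n₁) = (850 − 310)/(5 − 1) = 135 ms/bit.
a = RT₁ − b·log₂ n₁ = 310 − 135 × 1 = 175.000 ms.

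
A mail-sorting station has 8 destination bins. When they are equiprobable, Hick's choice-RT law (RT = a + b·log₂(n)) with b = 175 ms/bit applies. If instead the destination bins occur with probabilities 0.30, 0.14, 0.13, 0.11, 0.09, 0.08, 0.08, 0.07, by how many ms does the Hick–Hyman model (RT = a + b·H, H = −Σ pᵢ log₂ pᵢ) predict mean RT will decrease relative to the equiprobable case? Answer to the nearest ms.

Equiprobable entropy H₀ = log₂ 8 = 3.0000 bits.
Skewed entropy H = −Σ pᵢ log₂ pᵢ = 2.8154 bits.
ΔRT = b·(H₀ − H) = 175 × 0.1846 = 32.31 ms.

32 ms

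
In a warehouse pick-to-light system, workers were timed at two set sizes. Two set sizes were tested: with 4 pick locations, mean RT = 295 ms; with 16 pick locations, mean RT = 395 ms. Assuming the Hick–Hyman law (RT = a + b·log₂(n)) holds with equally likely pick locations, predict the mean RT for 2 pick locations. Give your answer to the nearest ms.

Solve the two-equation system in a and b:
  b = (395 − 295) / (log₂ 16 − log₂ 4) = 100 / (4 − 2) = 50 ms/bit
  a = 295 − 50 × 2 = 195 ms
Then RT(2) = 195 + 50 × log₂ 2 = 195 + 50 × 1 ≈ 245.000 ms.

245 ms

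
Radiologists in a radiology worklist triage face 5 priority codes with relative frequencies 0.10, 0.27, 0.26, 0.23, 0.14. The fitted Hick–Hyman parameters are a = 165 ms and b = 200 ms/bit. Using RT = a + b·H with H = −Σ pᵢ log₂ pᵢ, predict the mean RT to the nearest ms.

H = 0.10·log₂(1/0.10) + 0.27·log₂(1/0.27) + 0.26·log₂(1/0.26) + 0.23·log₂(1/0.23) + 0.14·log₂(1/0.14) = 2.2323 bits.
RT = 165 + 200 × 2.2323 = 611.46 ms.

611 ms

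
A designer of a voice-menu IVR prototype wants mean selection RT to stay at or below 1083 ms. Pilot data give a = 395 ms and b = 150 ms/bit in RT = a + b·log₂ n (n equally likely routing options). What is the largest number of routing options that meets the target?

24

Set 395 + 150·log₂ n ≤ 1083 → log₂ n ≤ (1083 − 395)/150 = 4.5867.
So n ≤ 2^4.5867 = 24.028; the largest integer n is 24.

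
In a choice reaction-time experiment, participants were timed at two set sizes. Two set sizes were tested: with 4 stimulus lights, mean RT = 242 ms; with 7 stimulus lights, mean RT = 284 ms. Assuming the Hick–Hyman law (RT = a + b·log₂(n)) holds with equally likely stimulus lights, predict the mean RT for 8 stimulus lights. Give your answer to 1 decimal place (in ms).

294.0 ms

Fit slope and intercept:
  b = (284 − 242) / (log₂ 7 − log₂ 4) = 42 / (2.8074 − 2) = 52.022 ms/bit
  a = 242 − 52.022 × 2 = 137.957 ms
Then RT(8) = 137.957 + 52.022 × log₂ 8 = 137.957 + 52.022 × 3 ≈ 294.022 ms.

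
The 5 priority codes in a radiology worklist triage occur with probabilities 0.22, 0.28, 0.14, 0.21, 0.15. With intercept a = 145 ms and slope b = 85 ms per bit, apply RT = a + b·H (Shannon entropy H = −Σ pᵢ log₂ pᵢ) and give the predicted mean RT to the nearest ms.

H = 0.22·log₂(1/0.22) + 0.28·log₂(1/0.28) + 0.14·log₂(1/0.14) + 0.21·log₂(1/0.21) + 0.15·log₂(1/0.15) = 2.2753 bits.
RT = 145 + 85 × 2.2753 = 338.40 ms.

338 ms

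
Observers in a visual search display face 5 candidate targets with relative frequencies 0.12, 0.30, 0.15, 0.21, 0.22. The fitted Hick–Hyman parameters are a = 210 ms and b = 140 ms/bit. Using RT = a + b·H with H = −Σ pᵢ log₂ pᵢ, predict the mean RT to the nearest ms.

Entropy contributions −pᵢ log₂ pᵢ: 0.3671, 0.5211, 0.4105, 0.4728, 0.4806; sum H = 2.2521 bits.
RT = a + bH = 210 + 140·2.2521 = 525.29 ms.

525 ms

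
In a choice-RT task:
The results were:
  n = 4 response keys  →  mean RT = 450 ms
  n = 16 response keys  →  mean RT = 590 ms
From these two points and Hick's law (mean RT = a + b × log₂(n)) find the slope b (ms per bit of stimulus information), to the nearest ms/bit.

The slope on a log₂ axis is (590 − 450) / (4 − 2) = 70 ms/bit.

70 ms/bit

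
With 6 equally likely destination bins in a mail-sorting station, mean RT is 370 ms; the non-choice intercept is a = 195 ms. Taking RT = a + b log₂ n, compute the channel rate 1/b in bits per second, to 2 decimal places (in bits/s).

b = (370 − 195)/log₂ 6 = 175/2.5850 = 67.699 ms per bit = 0.06770 s/bit; the reciprocal is 14.771 bits/s.

14.77 bits/s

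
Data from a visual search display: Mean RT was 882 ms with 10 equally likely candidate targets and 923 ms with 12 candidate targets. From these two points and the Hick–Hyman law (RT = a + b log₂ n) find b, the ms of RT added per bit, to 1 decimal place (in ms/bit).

b = (RT₂ − RT₁)/(log₂ n₂ − log₂ n₁) = (923 − 882)/(3.5850 − 3.3219) = 155.873 ms/bit.

155.9 ms/bit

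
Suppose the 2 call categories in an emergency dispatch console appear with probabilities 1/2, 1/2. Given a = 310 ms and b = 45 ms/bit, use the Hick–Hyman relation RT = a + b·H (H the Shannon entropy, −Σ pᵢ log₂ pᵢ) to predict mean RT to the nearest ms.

355 ms

H = −Σ pᵢ log₂ pᵢ = 0.5·1 + 0.5·1 = 1.000 bits.
RT = 310 + 45 × 1.000 = 355.00 ms.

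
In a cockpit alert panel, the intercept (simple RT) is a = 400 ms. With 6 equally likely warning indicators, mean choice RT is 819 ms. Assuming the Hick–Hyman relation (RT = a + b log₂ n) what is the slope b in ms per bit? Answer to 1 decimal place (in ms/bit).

162.1 ms/bit

6 alternatives carry log₂ 6 = 2.5850 bits; the choice cost is 819 − 400 = 419 ms, so b = 419/2.5850 = 162.091 ms/bit.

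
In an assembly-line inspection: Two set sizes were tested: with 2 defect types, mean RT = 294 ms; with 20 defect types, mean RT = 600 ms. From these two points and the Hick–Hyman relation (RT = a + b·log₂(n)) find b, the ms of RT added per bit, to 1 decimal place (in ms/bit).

The slope on a log₂ axis is (600 − 294) / (4.3219 − 1) = 92.115 ms/bit.

92.1 ms/bit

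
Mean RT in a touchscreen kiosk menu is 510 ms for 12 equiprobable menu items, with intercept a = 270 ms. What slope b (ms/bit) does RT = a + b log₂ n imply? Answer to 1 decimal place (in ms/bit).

12 alternatives carry log₂ 12 = 3.5850 bits; the choice cost is 510 − 270 = 240 ms, so b = 240/3.5850 = 66.946 ms/bit.

66.9 ms/bit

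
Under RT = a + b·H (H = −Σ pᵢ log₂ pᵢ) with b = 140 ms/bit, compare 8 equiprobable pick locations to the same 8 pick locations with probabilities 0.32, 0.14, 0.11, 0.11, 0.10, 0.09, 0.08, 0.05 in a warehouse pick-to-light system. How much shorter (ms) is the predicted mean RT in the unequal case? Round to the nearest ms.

The RT saving is b·ΔH. Equiprobable H₀ = log₂(8) = 3.0000 bits; with the given probabilities H = 2.7762 bits.
b·(H₀ − H) = 140 × (3.0000 − 2.7762) = 31.34 ms.

31 ms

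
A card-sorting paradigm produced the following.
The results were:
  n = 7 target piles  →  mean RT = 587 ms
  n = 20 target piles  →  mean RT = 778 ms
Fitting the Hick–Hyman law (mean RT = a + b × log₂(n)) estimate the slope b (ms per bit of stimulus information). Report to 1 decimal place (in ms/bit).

126.1 ms/bit

b = (RT₂ − RT₁)/(log₂ n₂ − log₂ n₁) = (778 − 587)/(4.3219 − 2.8074) = 126.108 ms/bit.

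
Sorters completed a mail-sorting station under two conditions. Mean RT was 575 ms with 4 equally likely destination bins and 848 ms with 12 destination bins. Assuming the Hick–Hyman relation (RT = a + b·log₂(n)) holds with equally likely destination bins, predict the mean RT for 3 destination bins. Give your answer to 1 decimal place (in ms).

Fit slope and intercept:
  b = (848 − 575) / (log₂ 12 − log₂ 4) = 273 / (3.5850 − 2) = 172.244 ms/bit
  a = 575 − 172.244 × 2 = 230.512 ms
Then RT(3) = 230.512 + 172.244 × log₂ 3 = 230.512 + 172.244 × 1.5850 ≈ 503.512 ms.

503.5 ms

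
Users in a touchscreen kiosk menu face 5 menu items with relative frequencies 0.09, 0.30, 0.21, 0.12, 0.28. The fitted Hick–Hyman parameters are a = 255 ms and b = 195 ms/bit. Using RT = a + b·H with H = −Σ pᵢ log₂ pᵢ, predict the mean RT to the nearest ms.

Entropy contributions −pᵢ log₂ pᵢ: 0.3127, 0.5211, 0.4728, 0.3671, 0.5142; sum H = 2.1879 bits.
RT = a + bH = 255 + 195·2.1879 = 681.63 ms.

682 ms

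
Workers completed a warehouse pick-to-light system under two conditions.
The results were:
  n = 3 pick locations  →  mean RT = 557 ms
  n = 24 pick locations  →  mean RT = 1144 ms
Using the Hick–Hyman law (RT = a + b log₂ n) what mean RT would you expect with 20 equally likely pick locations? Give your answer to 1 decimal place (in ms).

1092.5 ms

Solve the two-equation system in a and b:
  b = (1144 − 557) / (log₂ 24 − log₂ 3) = 587 / (4.5850 − 1.5850) = 195.667 ms/bit
  a = 557 − 195.667 × 1.5850 = 246.876 ms
Then RT(20) = 246.876 + 195.667 × log₂ 20 = 246.876 + 195.667 × 4.3219 ≈ 1092.533 ms.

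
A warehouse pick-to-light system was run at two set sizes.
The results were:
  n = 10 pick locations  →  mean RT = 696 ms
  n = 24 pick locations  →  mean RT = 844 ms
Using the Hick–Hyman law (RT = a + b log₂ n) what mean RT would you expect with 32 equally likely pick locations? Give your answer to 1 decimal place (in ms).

892.6 ms

RT is linear in log₂ n, so two points fix the line:
  b = (844 − 696) / (log₂ 24 − log₂ 10) = 148 / (4.5850 − 3.3219) = 117.178 ms/bit
  a = 696 − 117.178 × 3.3219 = 306.743 ms
Then RT(32) = 306.743 + 117.178 × log₂ 32 = 306.743 + 117.178 × 5 ≈ 892.633 ms.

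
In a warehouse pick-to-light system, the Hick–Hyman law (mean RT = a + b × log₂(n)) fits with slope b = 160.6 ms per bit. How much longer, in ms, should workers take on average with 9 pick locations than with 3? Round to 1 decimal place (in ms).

254.5 ms

ΔRT = (a + b log₂ n₂) − (a + b log₂ n₁) = b·(log₂ n₂ − log₂ n₁).
log₂(9) − log₂(3) = 3.1699 − 1.5850 = 1.5850.
ΔRT = 160.6 × 1.5850 = 254.545 ms.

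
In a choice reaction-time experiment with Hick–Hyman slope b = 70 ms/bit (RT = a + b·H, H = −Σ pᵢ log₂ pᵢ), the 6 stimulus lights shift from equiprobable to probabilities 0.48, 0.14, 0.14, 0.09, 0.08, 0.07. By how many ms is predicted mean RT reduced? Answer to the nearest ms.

29 ms

The RT saving is b·ΔH. Equiprobable H₀ = log₂(6) = 2.5850 bits; with the given probabilities H = 2.1752 bits.
b·(H₀ − H) = 70 × (2.5850 − 2.1752) = 28.68 ms.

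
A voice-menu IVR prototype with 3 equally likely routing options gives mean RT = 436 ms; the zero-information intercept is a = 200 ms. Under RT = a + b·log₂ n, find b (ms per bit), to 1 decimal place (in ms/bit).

148.9 ms/bit

b = (436 − 200) / log₂(3) = 236 / 1.5850 = 148.899 ms/bit.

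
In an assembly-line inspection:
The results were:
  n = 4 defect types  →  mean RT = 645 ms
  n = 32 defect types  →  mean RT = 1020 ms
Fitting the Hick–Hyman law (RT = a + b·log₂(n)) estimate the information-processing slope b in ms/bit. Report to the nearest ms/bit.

b = (RT₂ − RT₁)/(log₂ n₂ − log₂ n₁) = (1020 − 645)/(5 − 2) = 125 ms/bit.

125 ms/bit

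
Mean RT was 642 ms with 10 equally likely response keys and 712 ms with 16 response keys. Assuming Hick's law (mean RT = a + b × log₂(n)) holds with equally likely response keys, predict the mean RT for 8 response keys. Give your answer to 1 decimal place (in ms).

With log₂ n on the abscissa the relation is linear; from the two conditions:
  b = (712 − 642) / (log₂ 16 − log₂ 10) = 70 / (4 − 3.3219) = 103.234 ms/bit
  a = 642 − 103.234 × 3.3219 = 299.064 ms
Then RT(8) = 299.064 + 103.234 × log₂ 8 = 299.064 + 103.234 × 3 ≈ 608.766 ms.

608.8 ms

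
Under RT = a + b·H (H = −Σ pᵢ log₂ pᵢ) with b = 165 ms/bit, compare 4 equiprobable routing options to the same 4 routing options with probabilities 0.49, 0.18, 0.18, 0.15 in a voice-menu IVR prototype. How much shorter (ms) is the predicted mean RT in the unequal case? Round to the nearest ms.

32 ms

Equiprobable entropy H₀ = log₂ 4 = 2.0000 bits.
Skewed entropy H = −Σ pᵢ log₂ pᵢ = 1.8054 bits.
ΔRT = b·(H₀ − H) = 165 × 0.1946 = 32.10 ms.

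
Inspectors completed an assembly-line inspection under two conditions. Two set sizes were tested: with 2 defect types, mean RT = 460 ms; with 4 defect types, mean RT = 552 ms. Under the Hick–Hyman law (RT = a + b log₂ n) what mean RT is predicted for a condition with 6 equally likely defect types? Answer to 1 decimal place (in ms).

605.8 ms

RT is linear in log₂ n, so two points fix the line:
  b = (552 − 460) / (log₂ 4 − log₂ 2) = 92 / (2 − 1) = 92.000 ms/bit
  a = 460 − 92.000 × 1 = 368.000 ms
Then RT(6) = 368.000 + 92.000 × log₂ 6 = 368.000 + 92.000 × 2.5850 ≈ 605.817 ms.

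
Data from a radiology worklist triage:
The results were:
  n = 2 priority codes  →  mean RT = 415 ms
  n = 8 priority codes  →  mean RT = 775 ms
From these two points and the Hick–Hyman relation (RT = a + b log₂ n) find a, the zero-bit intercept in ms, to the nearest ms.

b = (RT₂ − RT₁)/(log₂ n₂ − log₂ n₁) = (775 − 415)/(3 − 1) = 180 ms/bit.
Intercept: a = 415 − 180·log₂(2) = 235.000 ms.

235 ms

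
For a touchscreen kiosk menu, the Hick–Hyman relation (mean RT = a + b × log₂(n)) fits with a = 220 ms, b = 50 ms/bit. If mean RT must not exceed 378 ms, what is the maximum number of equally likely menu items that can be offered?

8

Information budget: (378 − 220)/50 = 3.1600 bits, so n ≤ 2^3.1600 = 8.938 → at most 8.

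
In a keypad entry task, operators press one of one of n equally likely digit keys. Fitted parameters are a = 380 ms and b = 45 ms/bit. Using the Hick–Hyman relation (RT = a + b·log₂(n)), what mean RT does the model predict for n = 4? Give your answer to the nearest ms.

470 ms

log₂(4) = 2 bits, so RT = 380 + 45 × 2 ≈ 470.000 ms.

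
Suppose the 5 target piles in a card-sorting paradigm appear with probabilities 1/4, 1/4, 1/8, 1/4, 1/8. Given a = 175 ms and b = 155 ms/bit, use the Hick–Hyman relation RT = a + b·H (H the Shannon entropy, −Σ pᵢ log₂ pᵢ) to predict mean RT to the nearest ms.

Each term −pᵢ log₂ pᵢ: 0.25·2 + 0.25·2 + 0.125·3 + 0.25·2 + 0.125·3; summed, H = 2.250 bits.
Mean RT = a + bH = 175 + 155·2.250 = 523.75 ms.

524 ms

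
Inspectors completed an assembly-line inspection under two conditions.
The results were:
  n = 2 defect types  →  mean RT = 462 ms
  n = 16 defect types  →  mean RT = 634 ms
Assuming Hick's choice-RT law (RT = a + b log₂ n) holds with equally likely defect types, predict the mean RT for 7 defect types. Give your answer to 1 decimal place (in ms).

With log₂ n on the abscissa the relation is linear; from the two conditions:
  b = (634 − 462) / (log₂ 16 − log₂ 2) = 172 / (4 − 1) = 57.333 ms/bit
  a = 462 − 57.333 × 1 = 404.667 ms
Then RT(7) = 404.667 + 57.333 × log₂ 7 = 404.667 + 57.333 × 2.8074 ≈ 565.622 ms.

565.6 ms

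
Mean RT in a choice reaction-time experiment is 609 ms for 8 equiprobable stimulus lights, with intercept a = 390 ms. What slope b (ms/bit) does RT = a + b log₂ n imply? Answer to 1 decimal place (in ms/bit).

73.0 ms/bit

8 alternatives carry log₂ 8 = 3 bits; the choice cost is 609 − 390 = 219 ms, so b = 219/3 = 73.000 ms/bit.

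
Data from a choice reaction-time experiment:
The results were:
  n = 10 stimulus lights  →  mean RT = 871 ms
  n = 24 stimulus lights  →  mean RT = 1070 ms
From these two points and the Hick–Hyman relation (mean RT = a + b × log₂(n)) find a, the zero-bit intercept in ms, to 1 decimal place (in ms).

b = (RT₂ − RT₁)/(log₂ n₂ − log₂ n₁) = (1070 − 871)/(4.5850 − 3.3219) = 157.557 ms/bit.
a = RT₁ − b·log₂ n₁ = 871 − 157.557 × 3.3219 = 347.607 ms.

347.6 ms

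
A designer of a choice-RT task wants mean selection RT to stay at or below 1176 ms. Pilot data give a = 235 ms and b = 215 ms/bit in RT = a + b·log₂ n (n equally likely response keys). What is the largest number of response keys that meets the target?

Information budget: (1176 − 235)/215 = 4.3767 bits, so n ≤ 2^4.3767 = 20.775 → at most 20.

20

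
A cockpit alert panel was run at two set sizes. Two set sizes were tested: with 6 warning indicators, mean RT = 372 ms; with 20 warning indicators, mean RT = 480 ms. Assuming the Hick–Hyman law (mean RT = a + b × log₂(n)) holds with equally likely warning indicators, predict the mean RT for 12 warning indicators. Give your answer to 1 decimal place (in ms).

With log₂ n on the abscissa the relation is linear; from the two conditions:
  b = (480 − 372) / (log₂ 20 − log₂ 6) = 108 / (4.3219 − 2.5850) = 62.177 ms/bit
  a = 372 − 62.177 × 2.5850 = 211.274 ms
Then RT(12) = 211.274 + 62.177 × log₂ 12 = 211.274 + 62.177 × 3.5850 ≈ 434.177 ms.

434.2 ms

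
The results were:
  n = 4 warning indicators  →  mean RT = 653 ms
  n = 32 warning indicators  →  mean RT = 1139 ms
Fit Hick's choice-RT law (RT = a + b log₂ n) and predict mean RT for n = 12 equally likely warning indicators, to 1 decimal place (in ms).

909.8 ms

Solve the two-equation system in a and b:
  b = (1139 − 653) / (log₂ 32 − log₂ 4) = 486 / (5 − 2) = 162.000 ms/bit
  a = 653 − 162.000 × 2 = 329.000 ms
Then RT(12) = 329.000 + 162.000 × log₂ 12 = 329.000 + 162.000 × 3.5850 ≈ 909.764 ms.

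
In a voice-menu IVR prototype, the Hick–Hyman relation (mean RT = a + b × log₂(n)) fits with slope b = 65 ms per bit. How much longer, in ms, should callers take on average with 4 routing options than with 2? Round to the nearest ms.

The intercept a cancels: ΔRT = b·(log₂ n₂ − log₂ n₁) = b·log₂(n₂/n₁).
log₂(4) − log₂(2) = log₂(4/2) = log₂(2) = 1.
ΔRT = 65 × 1.0000 = 65.000 ms.

65 ms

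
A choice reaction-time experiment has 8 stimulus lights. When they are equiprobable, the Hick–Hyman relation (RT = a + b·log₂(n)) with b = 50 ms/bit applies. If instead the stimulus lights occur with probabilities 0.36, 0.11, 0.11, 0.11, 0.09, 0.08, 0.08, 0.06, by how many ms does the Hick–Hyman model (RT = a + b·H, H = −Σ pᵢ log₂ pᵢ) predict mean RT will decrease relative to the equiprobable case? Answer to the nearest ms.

14 ms

Equiprobable entropy H₀ = log₂ 8 = 3.0000 bits.
Skewed entropy H = −Σ pᵢ log₂ pᵢ = 2.7207 bits.
ΔRT = b·(H₀ − H) = 50 × 0.2793 = 13.97 ms.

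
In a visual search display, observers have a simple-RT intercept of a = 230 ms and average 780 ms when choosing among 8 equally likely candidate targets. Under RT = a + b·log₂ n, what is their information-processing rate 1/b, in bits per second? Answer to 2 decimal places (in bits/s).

5.45 bits/s

b = (780 − 230)/log₂ 8 = 550/3 = 183.333 ms per bit = 0.18333 s/bit; the reciprocal is 5.455 bits/s.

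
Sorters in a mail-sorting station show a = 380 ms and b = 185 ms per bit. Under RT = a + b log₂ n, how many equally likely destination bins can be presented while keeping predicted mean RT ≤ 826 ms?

5

Set 380 + 185·log₂ n ≤ 826 → log₂ n ≤ (826 − 380)/185 = 2.4108.
So n ≤ 2^2.4108 = 5.318; the largest integer n is 5.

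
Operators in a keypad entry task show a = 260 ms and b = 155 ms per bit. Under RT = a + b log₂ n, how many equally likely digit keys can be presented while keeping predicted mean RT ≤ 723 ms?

7

Set 260 + 155·log₂ n ≤ 723 → log₂ n ≤ (723 − 260)/155 = 2.9871.
So n ≤ 2^2.9871 = 7.929; the largest integer n is 7.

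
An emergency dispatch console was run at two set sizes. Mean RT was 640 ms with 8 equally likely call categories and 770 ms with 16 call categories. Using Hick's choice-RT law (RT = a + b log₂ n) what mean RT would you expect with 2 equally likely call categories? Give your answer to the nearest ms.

RT is linear in log₂ n, so two points fix the line:
  b = (770 − 640) / (log₂ 16 − log₂ 8) = 130 / (4 − 3) = 130 ms/bit
  a = 640 − 130 × 3 = 250 ms
Then RT(2) = 250 + 130 × log₂ 2 = 250 + 130 × 1 ≈ 380.000 ms.

380 ms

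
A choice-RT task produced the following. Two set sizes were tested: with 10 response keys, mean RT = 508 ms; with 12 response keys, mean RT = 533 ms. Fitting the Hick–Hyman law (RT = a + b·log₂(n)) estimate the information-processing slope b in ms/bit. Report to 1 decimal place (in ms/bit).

Slope: b = (533 − 508) / (log₂ 12 − log₂ 10) = 25/0.2630 = 95.045 ms/bit.

95.0 ms/bit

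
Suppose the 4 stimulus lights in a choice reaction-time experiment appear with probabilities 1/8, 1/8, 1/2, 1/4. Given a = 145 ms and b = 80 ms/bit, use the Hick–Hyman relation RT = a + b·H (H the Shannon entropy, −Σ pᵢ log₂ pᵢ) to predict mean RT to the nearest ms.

Each term −pᵢ log₂ pᵢ: 0.125·3 + 0.125·3 + 0.5·1 + 0.25·2; summed, H = 1.750 bits.
Mean RT = a + bH = 145 + 80·1.750 = 285.00 ms.

285 ms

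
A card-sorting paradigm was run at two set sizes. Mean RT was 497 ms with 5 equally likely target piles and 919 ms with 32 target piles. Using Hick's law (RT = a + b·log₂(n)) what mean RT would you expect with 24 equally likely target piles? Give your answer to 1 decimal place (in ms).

Solve the two-equation system in a and b:
  b = (919 − 497) / (log₂ 32 − log₂ 5) = 422 / (5 − 2.3219) = 157.576 ms/bit
  a = 497 − 157.576 × 2.3219 = 131.120 ms
Then RT(24) = 131.120 + 157.576 × log₂ 24 = 131.120 + 157.576 × 4.5850 ≈ 853.600 ms.

853.6 ms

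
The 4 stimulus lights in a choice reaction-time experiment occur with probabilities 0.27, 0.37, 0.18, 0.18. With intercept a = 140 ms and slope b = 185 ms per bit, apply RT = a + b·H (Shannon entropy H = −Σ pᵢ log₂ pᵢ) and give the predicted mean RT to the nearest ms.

497 ms

H = 0.27·log₂(1/0.27) + 0.37·log₂(1/0.37) + 0.18·log₂(1/0.18) + 0.18·log₂(1/0.18) = 1.9314 bits.
RT = 140 + 185 × 1.9314 = 497.30 ms.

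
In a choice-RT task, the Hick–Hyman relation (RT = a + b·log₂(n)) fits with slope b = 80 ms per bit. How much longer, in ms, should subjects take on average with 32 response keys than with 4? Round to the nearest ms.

Only the slope matters, since a is common to both: ΔRT = b·log₂(n₂/n₁).
log₂(32) − log₂(4) = log₂(32/4) = log₂(8) = 3.
ΔRT = 80 × 3.0000 = 240.000 ms.

240 ms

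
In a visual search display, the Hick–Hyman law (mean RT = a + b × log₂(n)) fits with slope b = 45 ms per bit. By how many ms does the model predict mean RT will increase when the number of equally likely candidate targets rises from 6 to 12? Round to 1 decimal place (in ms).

45.0 ms

ΔRT = (a + b log₂ n₂) − (a + b log₂ n₁) = b·(log₂ n₂ − log₂ n₁).
log₂(12) − log₂(6) = log₂(12/6) = log₂(2) = 1.
ΔRT = 45 × 1.0000 = 45.000 ms.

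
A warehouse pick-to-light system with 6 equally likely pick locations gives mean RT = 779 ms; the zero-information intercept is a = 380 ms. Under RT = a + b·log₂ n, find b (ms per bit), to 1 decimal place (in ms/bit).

154.4 ms/bit

log₂(6) = 2.5850 bits.
b = (RT − a)/log₂ n = (779 − 380) / 2.5850 = 154.354 ms/bit.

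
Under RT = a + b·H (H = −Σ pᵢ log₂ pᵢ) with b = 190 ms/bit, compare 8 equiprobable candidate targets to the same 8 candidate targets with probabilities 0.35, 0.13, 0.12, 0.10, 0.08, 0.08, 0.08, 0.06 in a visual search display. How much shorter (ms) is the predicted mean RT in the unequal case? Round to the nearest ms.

The RT saving is b·ΔH. Equiprobable H₀ = log₂(8) = 3.0000 bits; with the given probabilities H = 2.7301 bits.
b·(H₀ − H) = 190 × (3.0000 − 2.7301) = 51.29 ms.

51 ms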